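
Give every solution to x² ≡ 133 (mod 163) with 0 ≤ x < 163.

40, 123

Since 163 ≡ 3 (mod 4), a square root of 133 is 133^((163+1)/4) = 133^41 mod 163.
Repeated squaring: 133^2≡85, 133^4≡53, 133^8≡38, 133^16≡140, 133^32≡40 (mod 163).
133^41 = 133^(32+8+1) ≡ 40 (mod 163).
Check: 40² = 1600 ≡ 133 (mod 163). The two roots are 40 and 123.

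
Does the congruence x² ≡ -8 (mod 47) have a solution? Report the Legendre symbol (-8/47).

-1

First reduce: -8 ≡ 39 (mod 47).
Reciprocity: 39 ≡ 3 and 47 ≡ 3 (mod 4), so (39/47) = −(47/39).
Reduce top mod 39: now compute (8/39).
Pull out 2^3: since 39 ≡ 7 (mod 8), (2/39) = +1, so (2/39)^3 = +1.
Reached (1/39) = 1. Collecting the sign flips along the way, the symbol is -1.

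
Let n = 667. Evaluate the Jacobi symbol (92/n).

Pull out 2^2: since 667 ≡ 3 (mod 8), (2/667) = -1, so (2/667)^2 = +1.
Reciprocity: 23 ≡ 3 and 667 ≡ 3 (mod 4), so (23/667) = −(667/23).
Reduce top mod 23: now compute (0/23).
Top reduces to 0: gcd > 1, so the symbol is 0.

0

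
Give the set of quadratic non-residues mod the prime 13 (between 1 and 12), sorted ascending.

2 5 6 7 8 11

Square k = 1,…,6 (k and 13−k give the same square):
1²=1, 2²=4, 3²=9, 4²≡3, 5²≡12, 6²≡10 (mod 13).
The residues are {1, 3, 4, 9, 10, 12}; the non-residues are the remaining 6 nonzero classes.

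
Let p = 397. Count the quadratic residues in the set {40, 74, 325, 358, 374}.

(40/397) = +1 → QR.
(74/397) = -1 → non-residue.
(325/397) = -1 → non-residue.
(358/397) = -1 → non-residue.
(374/397) = +1 → QR.
Total quadratic residues among the 5: 2.

2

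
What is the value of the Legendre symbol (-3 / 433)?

First reduce: -3 ≡ 430 (mod 433).
Pull out 2: since 433 ≡ 1 (mod 8), (2/433) = +1.
Reciprocity: 215 ≡ 3 and 433 ≡ 1 (mod 4), so (215/433) = +(433/215).
Reduce top mod 215: now compute (3/215).
Reciprocity: 3 ≡ 3 and 215 ≡ 3 (mod 4), so (3/215) = −(215/3).
Reduce top mod 3: now compute (2/3).
Pull out 2: since 3 ≡ 3 (mod 8), (2/3) = -1.
Reached (1/3) = 1. Collecting the sign flips along the way, the symbol is +1.

1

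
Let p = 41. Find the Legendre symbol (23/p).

1

Reciprocity: 23 ≡ 3 and 41 ≡ 1 (mod 4), so (23/41) = +(41/23).
Reduce top mod 23: now compute (18/23).
Pull out 2: since 23 ≡ 7 (mod 8), (2/23) = +1.
Reciprocity: 9 ≡ 1 and 23 ≡ 3 (mod 4), so (9/23) = +(23/9).
Reduce top mod 9: now compute (5/9).
Reciprocity: 5 ≡ 1 and 9 ≡ 1 (mod 4), so (5/9) = +(9/5).
Reduce top mod 5: now compute (4/5).
Pull out 2^2: since 5 ≡ 5 (mod 8), (2/5) = -1, so (2/5)^2 = +1.
Reached (1/5) = 1. Collecting the sign flips along the way, the symbol is +1.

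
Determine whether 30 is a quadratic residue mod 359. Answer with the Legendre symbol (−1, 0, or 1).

Pull out 2: since 359 ≡ 7 (mod 8), (2/359) = +1.
Reciprocity: 15 ≡ 3 and 359 ≡ 3 (mod 4), so (15/359) = −(359/15).
Reduce top mod 15: now compute (14/15).
Pull out 2: since 15 ≡ 7 (mod 8), (2/15) = +1.
Reciprocity: 7 ≡ 3 and 15 ≡ 3 (mod 4), so (7/15) = −(15/7).
Reduce top mod 7: now compute (1/7).
Reached (1/7) = 1. Collecting the sign flips along the way, the symbol is +1.

1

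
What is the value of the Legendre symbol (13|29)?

Euler's criterion: (13/29) ≡ 13^14 (mod 29).
13^2 ≡ 24 (mod 29)
13^4 ≡ 25 (mod 29)
13^8 ≡ 16 (mod 29)
13^14 = 13^(8+4+2) ≡ 1 (mod 29).
Result is 1, so (13/29) = 1.

1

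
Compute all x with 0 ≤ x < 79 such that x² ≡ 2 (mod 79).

Since 79 ≡ 3 (mod 4), a square root of 2 is 2^((79+1)/4) = 2^20 mod 79.
Repeated squaring: 2^2≡4, 2^4≡16, 2^8≡19, 2^16≡45 (mod 79).
2^20 = 2^(16+4) ≡ 9 (mod 79).
Check: 9² = 81 ≡ 2 (mod 79). The two roots are 9 and 70.

9, 70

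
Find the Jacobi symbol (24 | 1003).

Pull out 2^3: since 1003 ≡ 3 (mod 8), (2/1003) = -1, so (2/1003)^3 = -1.
Reciprocity: 3 ≡ 3 and 1003 ≡ 3 (mod 4), so (3/1003) = −(1003/3).
Reduce top mod 3: now compute (1/3).
Reached (1/3) = 1. Collecting the sign flips along the way, the symbol is +1.

1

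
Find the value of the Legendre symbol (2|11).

-1

Pull out 2: since 11 ≡ 3 (mod 8), (2/11) = -1.
Reached (1/11) = 1. Collecting the sign flips along the way, the symbol is -1.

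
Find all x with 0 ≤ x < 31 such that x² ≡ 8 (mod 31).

15, 16

Since 31 ≡ 3 (mod 4), a square root of 8 is 8^((31+1)/4) = 8^8 mod 31.
Repeated squaring: 8^2≡2, 8^4≡4, 8^8≡16 (mod 31).
8^8 = 8^(8) ≡ 16 (mod 31).
Check: 16² = 256 ≡ 8 (mod 31). The two roots are 15 and 16.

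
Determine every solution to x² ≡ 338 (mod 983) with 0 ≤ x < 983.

Since 983 ≡ 3 (mod 4), a square root of 338 is 338^((983+1)/4) = 338^246 mod 983.
Repeated squaring: 338^2≡216, 338^4≡455, 338^8≡595, 338^16≡145, 338^32≡382, 338^64≡440, 338^128≡932 (mod 983).
338^246 = 338^(128+64+32+16+4+2) ≡ 48 (mod 983).
Check: 48² = 2304 ≡ 338 (mod 983). The two roots are 48 and 935.

48, 935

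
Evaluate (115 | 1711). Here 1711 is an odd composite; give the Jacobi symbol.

Reciprocity: 115 ≡ 3 and 1711 ≡ 3 (mod 4), so (115/1711) = −(1711/115).
Reduce top mod 115: now compute (101/115).
Reciprocity: 101 ≡ 1 and 115 ≡ 3 (mod 4), so (101/115) = +(115/101).
Reduce top mod 101: now compute (14/101).
Pull out 2: since 101 ≡ 5 (mod 8), (2/101) = -1.
Reciprocity: 7 ≡ 3 and 101 ≡ 1 (mod 4), so (7/101) = +(101/7).
Reduce top mod 7: now compute (3/7).
Reciprocity: 3 ≡ 3 and 7 ≡ 3 (mod 4), so (3/7) = −(7/3).
Reduce top mod 3: now compute (1/3).
Reached (1/3) = 1. Collecting the sign flips along the way, the symbol is -1.

-1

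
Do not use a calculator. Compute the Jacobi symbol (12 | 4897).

Pull out 2^2: since 4897 ≡ 1 (mod 8), (2/4897) = +1, so (2/4897)^2 = +1.
Reciprocity: 3 ≡ 3 and 4897 ≡ 1 (mod 4), so (3/4897) = +(4897/3).
Reduce top mod 3: now compute (1/3).
Reached (1/3) = 1. Collecting the sign flips along the way, the symbol is +1.

1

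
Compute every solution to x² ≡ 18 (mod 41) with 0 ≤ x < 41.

10, 31

41 ≡ 1 (mod 4), so we find a root by search.
Trying successive values, 10² = 100 ≡ 18 (mod 41). The other root is 41 − 10 = 31.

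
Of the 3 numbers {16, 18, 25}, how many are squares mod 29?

(16/29) = +1 → QR.
(18/29) = -1 → non-residue.
(25/29) = +1 → QR.
Total quadratic residues among the 3: 2.

2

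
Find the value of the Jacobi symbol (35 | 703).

-1

Reciprocity: 35 ≡ 3 and 703 ≡ 3 (mod 4), so (35/703) = −(703/35).
Reduce top mod 35: now compute (3/35).
Reciprocity: 3 ≡ 3 and 35 ≡ 3 (mod 4), so (3/35) = −(35/3).
Reduce top mod 3: now compute (2/3).
Pull out 2: since 3 ≡ 3 (mod 8), (2/3) = -1.
Reached (1/3) = 1. Collecting the sign flips along the way, the symbol is -1.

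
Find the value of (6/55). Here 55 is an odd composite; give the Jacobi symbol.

Pull out 2: since 55 ≡ 7 (mod 8), (2/55) = +1.
Reciprocity: 3 ≡ 3 and 55 ≡ 3 (mod 4), so (3/55) = −(55/3).
Reduce top mod 3: now compute (1/3).
Reached (1/3) = 1. Collecting the sign flips along the way, the symbol is -1.

-1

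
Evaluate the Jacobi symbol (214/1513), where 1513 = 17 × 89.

Pull out 2: since 1513 ≡ 1 (mod 8), (2/1513) = +1.
Reciprocity: 107 ≡ 3 and 1513 ≡ 1 (mod 4), so (107/1513) = +(1513/107).
Reduce top mod 107: now compute (15/107).
Reciprocity: 15 ≡ 3 and 107 ≡ 3 (mod 4), so (15/107) = −(107/15).
Reduce top mod 15: now compute (2/15).
Pull out 2: since 15 ≡ 7 (mod 8), (2/15) = +1.
Reached (1/15) = 1. Collecting the sign flips along the way, the symbol is -1.

-1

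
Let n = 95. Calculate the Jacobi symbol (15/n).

Reciprocity: 15 ≡ 3 and 95 ≡ 3 (mod 4), so (15/95) = −(95/15).
Reduce top mod 15: now compute (5/15).
Reciprocity: 5 ≡ 1 and 15 ≡ 3 (mod 4), so (5/15) = +(15/5).
Reduce top mod 5: now compute (0/5).
Top reduces to 0: gcd > 1, so the symbol is 0.

0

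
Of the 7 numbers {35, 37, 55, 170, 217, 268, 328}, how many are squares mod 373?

4

(35/373) = -1 → non-residue.
(37/373) = +1 → QR.
(55/373) = +1 → QR.
(170/373) = +1 → QR.
(217/373) = +1 → QR.
(268/373) = -1 → non-residue.
(328/373) = -1 → non-residue.
Total quadratic residues among the 7: 4.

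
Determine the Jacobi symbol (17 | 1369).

1

Reciprocity: 17 ≡ 1 and 1369 ≡ 1 (mod 4), so (17/1369) = +(1369/17).
Reduce top mod 17: now compute (9/17).
Reciprocity: 9 ≡ 1 and 17 ≡ 1 (mod 4), so (9/17) = +(17/9).
Reduce top mod 9: now compute (8/9).
Pull out 2^3: since 9 ≡ 1 (mod 8), (2/9) = +1, so (2/9)^3 = +1.
Reached (1/9) = 1. Collecting the sign flips along the way, the symbol is +1.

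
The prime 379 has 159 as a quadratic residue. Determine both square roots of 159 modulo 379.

Since 379 ≡ 3 (mod 4), a square root of 159 is 159^((379+1)/4) = 159^95 mod 379.
Repeated squaring: 159^2≡267, 159^4≡37, 159^8≡232, 159^16≡6, 159^32≡36, 159^64≡159 (mod 379).
159^95 = 159^(64+16+8+4+2+1) ≡ 36 (mod 379).
Check: 36² = 1296 ≡ 159 (mod 379). The two roots are 36 and 343.

36, 343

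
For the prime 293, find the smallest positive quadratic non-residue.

2

(2/293) = −1, so 2 is the smallest positive non-residue mod 293.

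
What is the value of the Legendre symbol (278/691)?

-1

Pull out 2: since 691 ≡ 3 (mod 8), (2/691) = -1.
Reciprocity: 139 ≡ 3 and 691 ≡ 3 (mod 4), so (139/691) = −(691/139).
Reduce top mod 139: now compute (135/139).
Reciprocity: 135 ≡ 3 and 139 ≡ 3 (mod 4), so (135/139) = −(139/135).
Reduce top mod 135: now compute (4/135).
Pull out 2^2: since 135 ≡ 7 (mod 8), (2/135) = +1, so (2/135)^2 = +1.
Reached (1/135) = 1. Collecting the sign flips along the way, the symbol is -1.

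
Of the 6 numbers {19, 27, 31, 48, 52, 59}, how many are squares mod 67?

2

(19/67) = +1 → QR.
(27/67) = -1 → non-residue.
(31/67) = -1 → non-residue.
(48/67) = -1 → non-residue.
(52/67) = -1 → non-residue.
(59/67) = +1 → QR.
Total quadratic residues among the 6: 2.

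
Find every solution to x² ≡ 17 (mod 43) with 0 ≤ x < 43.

Since 43 ≡ 3 (mod 4), a square root of 17 is 17^((43+1)/4) = 17^11 mod 43.
Repeated squaring: 17^2≡31, 17^4≡15, 17^8≡10 (mod 43).
17^11 = 17^(8+2+1) ≡ 24 (mod 43).
Check: 24² = 576 ≡ 17 (mod 43). The two roots are 19 and 24.

19, 24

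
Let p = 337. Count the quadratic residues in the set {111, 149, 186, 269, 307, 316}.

(111/337) = +1 → QR.
(149/337) = +1 → QR.
(186/337) = -1 → non-residue.
(269/337) = -1 → non-residue.
(307/337) = -1 → non-residue.
(316/337) = +1 → QR.
Total quadratic residues among the 6: 3.

3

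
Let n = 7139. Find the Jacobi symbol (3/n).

Reciprocity: 3 ≡ 3 and 7139 ≡ 3 (mod 4), so (3/7139) = −(7139/3).
Reduce top mod 3: now compute (2/3).
Pull out 2: since 3 ≡ 3 (mod 8), (2/3) = -1.
Reached (1/3) = 1. Collecting the sign flips along the way, the symbol is +1.

1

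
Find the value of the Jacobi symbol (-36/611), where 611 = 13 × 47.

-1

First reduce: -36 ≡ 575 (mod 611).
Reciprocity: 575 ≡ 3 and 611 ≡ 3 (mod 4), so (575/611) = −(611/575).
Reduce top mod 575: now compute (36/575).
Pull out 2^2: since 575 ≡ 7 (mod 8), (2/575) = +1, so (2/575)^2 = +1.
Reciprocity: 9 ≡ 1 and 575 ≡ 3 (mod 4), so (9/575) = +(575/9).
Reduce top mod 9: now compute (8/9).
Pull out 2^3: since 9 ≡ 1 (mod 8), (2/9) = +1, so (2/9)^3 = +1.
Reached (1/9) = 1. Collecting the sign flips along the way, the symbol is -1.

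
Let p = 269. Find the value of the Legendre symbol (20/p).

1

Euler's criterion: (20/269) ≡ 20^134 (mod 269).
20^2 ≡ 131 (mod 269)
20^4 ≡ 214 (mod 269)
20^8 ≡ 66 (mod 269)
20^16 ≡ 52 (mod 269)
20^32 ≡ 14 (mod 269)
20^64 ≡ 196 (mod 269)
20^128 ≡ 218 (mod 269)
20^134 = 20^(128+4+2) ≡ 1 (mod 269).
Result is 1, so (20/269) = 1.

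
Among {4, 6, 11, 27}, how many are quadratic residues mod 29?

(4/29) = +1 → QR.
(6/29) = +1 → QR.
(11/29) = -1 → non-residue.
(27/29) = -1 → non-residue.
Total quadratic residues among the 4: 2.

2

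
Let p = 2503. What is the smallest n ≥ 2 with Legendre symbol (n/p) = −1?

3

(2/2503) = +1, so 2 is a residue.
(3/2503) = −1, so 3 is the smallest positive non-residue mod 2503.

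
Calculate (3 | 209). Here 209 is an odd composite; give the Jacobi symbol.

Reciprocity: 3 ≡ 3 and 209 ≡ 1 (mod 4), so (3/209) = +(209/3).
Reduce top mod 3: now compute (2/3).
Pull out 2: since 3 ≡ 3 (mod 8), (2/3) = -1.
Reached (1/3) = 1. Collecting the sign flips along the way, the symbol is -1.

-1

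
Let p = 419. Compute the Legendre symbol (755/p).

First reduce: 755 ≡ 336 (mod 419).
Pull out 2^4: since 419 ≡ 3 (mod 8), (2/419) = -1, so (2/419)^4 = +1.
Reciprocity: 21 ≡ 1 and 419 ≡ 3 (mod 4), so (21/419) = +(419/21).
Reduce top mod 21: now compute (20/21).
Pull out 2^2: since 21 ≡ 5 (mod 8), (2/21) = -1, so (2/21)^2 = +1.
Reciprocity: 5 ≡ 1 and 21 ≡ 1 (mod 4), so (5/21) = +(21/5).
Reduce top mod 5: now compute (1/5).
Reached (1/5) = 1. Collecting the sign flips along the way, the symbol is +1.

1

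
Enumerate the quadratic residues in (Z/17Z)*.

1, 2, 4, 8, 9, 13, 15, 16

Square k = 1,…,8 (k and 17−k give the same square):
1²=1, 2²=4, 3²=9, 4²=16, 5²≡8, 6²≡2, 7²≡15, 8²≡13 (mod 17).
So the quadratic residues mod 17 are {1, 2, 4, 8, 9, 13, 15, 16}.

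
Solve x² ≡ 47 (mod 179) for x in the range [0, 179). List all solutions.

Since 179 ≡ 3 (mod 4), a square root of 47 is 47^((179+1)/4) = 47^45 mod 179.
Repeated squaring: 47^2≡61, 47^4≡141, 47^8≡12, 47^16≡144, 47^32≡151 (mod 179).
47^45 = 47^(32+8+4+1) ≡ 88 (mod 179).
Check: 88² = 7744 ≡ 47 (mod 179). The two roots are 88 and 91.

88, 91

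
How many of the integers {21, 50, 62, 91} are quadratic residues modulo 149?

(21/149) = -1 → non-residue.
(50/149) = -1 → non-residue.
(62/149) = -1 → non-residue.
(91/149) = -1 → non-residue.
Total quadratic residues among the 4: 0.

0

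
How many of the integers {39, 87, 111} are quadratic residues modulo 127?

(39/127) = -1 → non-residue.
(87/127) = +1 → QR.
(111/127) = -1 → non-residue.
Total quadratic residues among the 3: 1.

1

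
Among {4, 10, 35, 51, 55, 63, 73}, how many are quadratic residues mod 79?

(4/79) = +1 → QR.
(10/79) = +1 → QR.
(35/79) = -1 → non-residue.
(51/79) = +1 → QR.
(55/79) = +1 → QR.
(63/79) = -1 → non-residue.
(73/79) = +1 → QR.
Total quadratic residues among the 7: 5.

5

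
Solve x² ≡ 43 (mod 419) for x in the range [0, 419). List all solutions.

128, 291

Since 419 ≡ 3 (mod 4), a square root of 43 is 43^((419+1)/4) = 43^105 mod 419.
Repeated squaring: 43^2≡173, 43^4≡180, 43^8≡137, 43^16≡333, 43^32≡273, 43^64≡366 (mod 419).
43^105 = 43^(64+32+8+1) ≡ 291 (mod 419).
Check: 291² = 84681 ≡ 43 (mod 419). The two roots are 128 and 291.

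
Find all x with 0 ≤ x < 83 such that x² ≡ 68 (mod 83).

Since 83 ≡ 3 (mod 4), a square root of 68 is 68^((83+1)/4) = 68^21 mod 83.
Repeated squaring: 68^2≡59, 68^4≡78, 68^8≡25, 68^16≡44 (mod 83).
68^21 = 68^(16+4+1) ≡ 63 (mod 83).
Check: 63² = 3969 ≡ 68 (mod 83). The two roots are 20 and 63.

20, 63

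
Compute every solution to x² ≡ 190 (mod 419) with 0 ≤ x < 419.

Since 419 ≡ 3 (mod 4), a square root of 190 is 190^((419+1)/4) = 190^105 mod 419.
Repeated squaring: 190^2≡66, 190^4≡166, 190^8≡321, 190^16≡386, 190^32≡251, 190^64≡151 (mod 419).
190^105 = 190^(64+32+8+1) ≡ 52 (mod 419).
Check: 52² = 2704 ≡ 190 (mod 419). The two roots are 52 and 367.

52, 367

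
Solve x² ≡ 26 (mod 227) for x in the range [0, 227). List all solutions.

88, 139

Since 227 ≡ 3 (mod 4), a square root of 26 is 26^((227+1)/4) = 26^57 mod 227.
Repeated squaring: 26^2≡222, 26^4≡25, 26^8≡171, 26^16≡185, 26^32≡175 (mod 227).
26^57 = 26^(32+16+8+1) ≡ 139 (mod 227).
Check: 139² = 19321 ≡ 26 (mod 227). The two roots are 88 and 139.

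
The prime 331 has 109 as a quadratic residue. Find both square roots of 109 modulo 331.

Since 331 ≡ 3 (mod 4), a square root of 109 is 109^((331+1)/4) = 109^83 mod 331.
Repeated squaring: 109^2≡296, 109^4≡232, 109^8≡202, 109^16≡91, 109^32≡6, 109^64≡36 (mod 331).
109^83 = 109^(64+16+2+1) ≡ 289 (mod 331).
Check: 289² = 83521 ≡ 109 (mod 331). The two roots are 42 and 289.

42, 289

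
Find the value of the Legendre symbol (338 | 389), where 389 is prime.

-1

Euler's criterion: (338/389) ≡ 338^194 (mod 389).
338^2 ≡ 267 (mod 389)
338^4 ≡ 102 (mod 389)
338^8 ≡ 290 (mod 389)
338^16 ≡ 76 (mod 389)
338^32 ≡ 330 (mod 389)
338^64 ≡ 369 (mod 389)
338^128 ≡ 11 (mod 389)
338^194 = 338^(128+64+2) ≡ 388 (mod 389).
Result is 388 ≡ −1, so (338/389) = −1.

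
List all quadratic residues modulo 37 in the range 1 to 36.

Square k = 1,…,18 (k and 37−k give the same square):
1²=1, 2²=4, 3²=9, 4²=16, 5²=25, 6²=36, 7²≡12, 8²≡27, 9²≡7, 10²≡26, 11²≡10, 12²≡33, 13²≡21, 14²≡11, 15²≡3, 16²≡34, 17²≡30, 18²≡28 (mod 37).
So the quadratic residues mod 37 are {1, 3, 4, 7, 9, 10, 11, 12, 16, 21, 25, 26, 27, 28, 30, 33, 34, 36}.

1,3,4,7,9,10,11,12,16,21,25,26,27,28,30,33,34,36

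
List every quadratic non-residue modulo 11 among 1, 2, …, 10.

Square k = 1,…,5 (k and 11−k give the same square):
1²=1, 2²=4, 3²=9, 4²≡5, 5²≡3 (mod 11).
The residues are {1, 3, 4, 5, 9}; the non-residues are the remaining 5 nonzero classes.

2, 6, 7, 8, 10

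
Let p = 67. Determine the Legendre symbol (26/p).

Pull out 2: since 67 ≡ 3 (mod 8), (2/67) = -1.
Reciprocity: 13 ≡ 1 and 67 ≡ 3 (mod 4), so (13/67) = +(67/13).
Reduce top mod 13: now compute (2/13).
Pull out 2: since 13 ≡ 5 (mod 8), (2/13) = -1.
Reached (1/13) = 1. Collecting the sign flips along the way, the symbol is +1.

1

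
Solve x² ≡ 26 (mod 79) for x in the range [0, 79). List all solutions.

Since 79 ≡ 3 (mod 4), a square root of 26 is 26^((79+1)/4) = 26^20 mod 79.
Repeated squaring: 26^2≡44, 26^4≡40, 26^8≡20, 26^16≡5 (mod 79).
26^20 = 26^(16+4) ≡ 42 (mod 79).
Check: 42² = 1764 ≡ 26 (mod 79). The two roots are 37 and 42.

37, 42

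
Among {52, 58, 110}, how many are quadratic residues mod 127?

(52/127) = +1 → QR.
(58/127) = -1 → non-residue.
(110/127) = -1 → non-residue.
Total quadratic residues among the 3: 1.

1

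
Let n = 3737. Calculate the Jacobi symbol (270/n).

1

Pull out 2: since 3737 ≡ 1 (mod 8), (2/3737) = +1.
Reciprocity: 135 ≡ 3 and 3737 ≡ 1 (mod 4), so (135/3737) = +(3737/135).
Reduce top mod 135: now compute (92/135).
Pull out 2^2: since 135 ≡ 7 (mod 8), (2/135) = +1, so (2/135)^2 = +1.
Reciprocity: 23 ≡ 3 and 135 ≡ 3 (mod 4), so (23/135) = −(135/23).
Reduce top mod 23: now compute (20/23).
Pull out 2^2: since 23 ≡ 7 (mod 8), (2/23) = +1, so (2/23)^2 = +1.
Reciprocity: 5 ≡ 1 and 23 ≡ 3 (mod 4), so (5/23) = +(23/5).
Reduce top mod 5: now compute (3/5).
Reciprocity: 3 ≡ 3 and 5 ≡ 1 (mod 4), so (3/5) = +(5/3).
Reduce top mod 3: now compute (2/3).
Pull out 2: since 3 ≡ 3 (mod 8), (2/3) = -1.
Reached (1/3) = 1. Collecting the sign flips along the way, the symbol is +1.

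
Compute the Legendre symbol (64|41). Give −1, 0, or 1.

First reduce: 64 ≡ 23 (mod 41).
Reciprocity: 23 ≡ 3 and 41 ≡ 1 (mod 4), so (23/41) = +(41/23).
Reduce top mod 23: now compute (18/23).
Pull out 2: since 23 ≡ 7 (mod 8), (2/23) = +1.
Reciprocity: 9 ≡ 1 and 23 ≡ 3 (mod 4), so (9/23) = +(23/9).
Reduce top mod 9: now compute (5/9).
Reciprocity: 5 ≡ 1 and 9 ≡ 1 (mod 4), so (5/9) = +(9/5).
Reduce top mod 5: now compute (4/5).
Pull out 2^2: since 5 ≡ 5 (mod 8), (2/5) = -1, so (2/5)^2 = +1.
Reached (1/5) = 1. Collecting the sign flips along the way, the symbol is +1.

1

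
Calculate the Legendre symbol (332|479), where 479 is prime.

-1

Euler's criterion: (332/479) ≡ 332^239 (mod 479).
332^2 ≡ 54 (mod 479)
332^4 ≡ 42 (mod 479)
332^8 ≡ 327 (mod 479)
332^16 ≡ 112 (mod 479)
332^32 ≡ 90 (mod 479)
332^64 ≡ 436 (mod 479)
332^128 ≡ 412 (mod 479)
332^239 = 332^(128+64+32+8+4+2+1) ≡ 478 (mod 479).
Result is 478 ≡ −1, so (332/479) = −1.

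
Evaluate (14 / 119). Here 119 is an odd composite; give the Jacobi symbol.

Pull out 2: since 119 ≡ 7 (mod 8), (2/119) = +1.
Reciprocity: 7 ≡ 3 and 119 ≡ 3 (mod 4), so (7/119) = −(119/7).
Reduce top mod 7: now compute (0/7).
Top reduces to 0: gcd > 1, so the symbol is 0.

0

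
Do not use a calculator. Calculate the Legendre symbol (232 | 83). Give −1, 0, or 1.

-1

First reduce: 232 ≡ 66 (mod 83).
Pull out 2: since 83 ≡ 3 (mod 8), (2/83) = -1.
Reciprocity: 33 ≡ 1 and 83 ≡ 3 (mod 4), so (33/83) = +(83/33).
Reduce top mod 33: now compute (17/33).
Reciprocity: 17 ≡ 1 and 33 ≡ 1 (mod 4), so (17/33) = +(33/17).
Reduce top mod 17: now compute (16/17).
Pull out 2^4: since 17 ≡ 1 (mod 8), (2/17) = +1, so (2/17)^4 = +1.
Reached (1/17) = 1. Collecting the sign flips along the way, the symbol is -1.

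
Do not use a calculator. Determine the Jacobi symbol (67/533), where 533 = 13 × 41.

1

Reciprocity: 67 ≡ 3 and 533 ≡ 1 (mod 4), so (67/533) = +(533/67).
Reduce top mod 67: now compute (64/67).
Pull out 2^6: since 67 ≡ 3 (mod 8), (2/67) = -1, so (2/67)^6 = +1.
Reached (1/67) = 1. Collecting the sign flips along the way, the symbol is +1.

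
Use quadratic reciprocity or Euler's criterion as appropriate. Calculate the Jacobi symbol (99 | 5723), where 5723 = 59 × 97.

Reciprocity: 99 ≡ 3 and 5723 ≡ 3 (mod 4), so (99/5723) = −(5723/99).
Reduce top mod 99: now compute (80/99).
Pull out 2^4: since 99 ≡ 3 (mod 8), (2/99) = -1, so (2/99)^4 = +1.
Reciprocity: 5 ≡ 1 and 99 ≡ 3 (mod 4), so (5/99) = +(99/5).
Reduce top mod 5: now compute (4/5).
Pull out 2^2: since 5 ≡ 5 (mod 8), (2/5) = -1, so (2/5)^2 = +1.
Reached (1/5) = 1. Collecting the sign flips along the way, the symbol is -1.

-1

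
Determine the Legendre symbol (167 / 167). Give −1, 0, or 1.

0

First reduce: 167 ≡ 0 (mod 167).
Top reduces to 0: gcd > 1, so the symbol is 0.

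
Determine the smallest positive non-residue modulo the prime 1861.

2

(2/1861) = −1, so 2 is the smallest positive non-residue mod 1861.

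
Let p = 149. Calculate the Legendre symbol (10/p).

Euler's criterion: (10/149) ≡ 10^74 (mod 149).
10^2 ≡ 100 (mod 149)
10^4 ≡ 17 (mod 149)
10^8 ≡ 140 (mod 149)
10^16 ≡ 81 (mod 149)
10^32 ≡ 5 (mod 149)
10^64 ≡ 25 (mod 149)
10^74 = 10^(64+8+2) ≡ 148 (mod 149).
Result is 148 ≡ −1, so (10/149) = −1.

-1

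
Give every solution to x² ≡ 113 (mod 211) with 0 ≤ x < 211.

Since 211 ≡ 3 (mod 4), a square root of 113 is 113^((211+1)/4) = 113^53 mod 211.
Repeated squaring: 113^2≡109, 113^4≡65, 113^8≡5, 113^16≡25, 113^32≡203 (mod 211).
113^53 = 113^(32+16+4+1) ≡ 193 (mod 211).
Check: 193² = 37249 ≡ 113 (mod 211). The two roots are 18 and 193.

18, 193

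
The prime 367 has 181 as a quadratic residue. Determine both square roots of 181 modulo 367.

Since 367 ≡ 3 (mod 4), a square root of 181 is 181^((367+1)/4) = 181^92 mod 367.
Repeated squaring: 181^2≡98, 181^4≡62, 181^8≡174, 181^16≡182, 181^32≡94, 181^64≡28 (mod 367).
181^92 = 181^(64+16+8+4) ≡ 149 (mod 367).
Check: 149² = 22201 ≡ 181 (mod 367). The two roots are 149 and 218.

149, 218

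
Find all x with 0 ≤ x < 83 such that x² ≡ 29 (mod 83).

19, 64

Since 83 ≡ 3 (mod 4), a square root of 29 is 29^((83+1)/4) = 29^21 mod 83.
Repeated squaring: 29^2≡11, 29^4≡38, 29^8≡33, 29^16≡10 (mod 83).
29^21 = 29^(16+4+1) ≡ 64 (mod 83).
Check: 64² = 4096 ≡ 29 (mod 83). The two roots are 19 and 64.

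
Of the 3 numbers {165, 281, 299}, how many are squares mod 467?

(165/467) = +1 → QR.
(281/467) = -1 → non-residue.
(299/467) = +1 → QR.
Total quadratic residues among the 3: 2.

2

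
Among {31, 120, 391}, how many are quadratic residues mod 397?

2

(31/397) = +1 → QR.
(120/397) = +1 → QR.
(391/397) = -1 → non-residue.
Total quadratic residues among the 3: 2.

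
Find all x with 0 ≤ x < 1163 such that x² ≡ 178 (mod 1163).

Since 1163 ≡ 3 (mod 4), a square root of 178 is 178^((1163+1)/4) = 178^291 mod 1163.
Repeated squaring: 178^2≡283, 178^4≡1005, 178^8≡541, 178^16≡768, 178^32≡183, 178^64≡925, 178^128≡820, 178^256≡186 (mod 1163).
178^291 = 178^(256+32+2+1) ≡ 704 (mod 1163).
Check: 704² = 495616 ≡ 178 (mod 1163). The two roots are 459 and 704.

459, 704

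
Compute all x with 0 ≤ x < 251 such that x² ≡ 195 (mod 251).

114, 137

Since 251 ≡ 3 (mod 4), a square root of 195 is 195^((251+1)/4) = 195^63 mod 251.
Repeated squaring: 195^2≡124, 195^4≡65, 195^8≡209, 195^16≡7, 195^32≡49 (mod 251).
195^63 = 195^(32+16+8+4+2+1) ≡ 114 (mod 251).
Check: 114² = 12996 ≡ 195 (mod 251). The two roots are 114 and 137.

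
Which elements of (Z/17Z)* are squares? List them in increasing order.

Square k = 1,…,8 (k and 17−k give the same square):
1²=1, 2²=4, 3²=9, 4²=16, 5²≡8, 6²≡2, 7²≡15, 8²≡13 (mod 17).
So the quadratic residues mod 17 are {1, 2, 4, 8, 9, 13, 15, 16}.

1,2,4,8,9,13,15,16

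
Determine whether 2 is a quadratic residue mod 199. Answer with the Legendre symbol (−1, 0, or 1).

Pull out 2: since 199 ≡ 7 (mod 8), (2/199) = +1.
Reached (1/199) = 1. Collecting the sign flips along the way, the symbol is +1.

1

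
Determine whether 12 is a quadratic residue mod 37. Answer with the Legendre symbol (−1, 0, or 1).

1

Euler's criterion: (12/37) ≡ 12^18 (mod 37).
12^2 ≡ 33 (mod 37)
12^4 ≡ 16 (mod 37)
12^8 ≡ 34 (mod 37)
12^16 ≡ 9 (mod 37)
12^18 = 12^(16+2) ≡ 1 (mod 37).
Result is 1, so (12/37) = 1.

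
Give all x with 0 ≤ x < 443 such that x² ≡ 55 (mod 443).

Since 443 ≡ 3 (mod 4), a square root of 55 is 55^((443+1)/4) = 55^111 mod 443.
Repeated squaring: 55^2≡367, 55^4≡17, 55^8≡289, 55^16≡237, 55^32≡351, 55^64≡47 (mod 443).
55^111 = 55^(64+32+8+4+2+1) ≡ 344 (mod 443).
Check: 344² = 118336 ≡ 55 (mod 443). The two roots are 99 and 344.

99, 344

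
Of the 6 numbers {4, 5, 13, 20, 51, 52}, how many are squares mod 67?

1

(4/67) = +1 → QR.
(5/67) = -1 → non-residue.
(13/67) = -1 → non-residue.
(20/67) = -1 → non-residue.
(51/67) = -1 → non-residue.
(52/67) = -1 → non-residue.
Total quadratic residues among the 6: 1.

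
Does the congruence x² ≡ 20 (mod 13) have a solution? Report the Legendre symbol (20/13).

First reduce: 20 ≡ 7 (mod 13).
Reciprocity: 7 ≡ 3 and 13 ≡ 1 (mod 4), so (7/13) = +(13/7).
Reduce top mod 7: now compute (6/7).
Pull out 2: since 7 ≡ 7 (mod 8), (2/7) = +1.
Reciprocity: 3 ≡ 3 and 7 ≡ 3 (mod 4), so (3/7) = −(7/3).
Reduce top mod 3: now compute (1/3).
Reached (1/3) = 1. Collecting the sign flips along the way, the symbol is -1.

-1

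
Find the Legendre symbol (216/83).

Euler's criterion: (216/83) ≡ 50^41 (mod 83).
50^2 ≡ 10 (mod 83)
50^4 ≡ 17 (mod 83)
50^8 ≡ 40 (mod 83)
50^16 ≡ 23 (mod 83)
50^32 ≡ 31 (mod 83)
50^41 = 50^(32+8+1) ≡ 82 (mod 83).
Result is 82 ≡ −1, so (216/83) = −1.

-1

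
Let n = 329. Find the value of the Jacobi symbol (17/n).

Reciprocity: 17 ≡ 1 and 329 ≡ 1 (mod 4), so (17/329) = +(329/17).
Reduce top mod 17: now compute (6/17).
Pull out 2: since 17 ≡ 1 (mod 8), (2/17) = +1.
Reciprocity: 3 ≡ 3 and 17 ≡ 1 (mod 4), so (3/17) = +(17/3).
Reduce top mod 3: now compute (2/3).
Pull out 2: since 3 ≡ 3 (mod 8), (2/3) = -1.
Reached (1/3) = 1. Collecting the sign flips along the way, the symbol is -1.

-1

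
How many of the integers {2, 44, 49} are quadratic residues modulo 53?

2

(2/53) = -1 → non-residue.
(44/53) = +1 → QR.
(49/53) = +1 → QR.
Total quadratic residues among the 3: 2.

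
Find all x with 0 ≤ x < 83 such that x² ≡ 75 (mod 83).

Since 83 ≡ 3 (mod 4), a square root of 75 is 75^((83+1)/4) = 75^21 mod 83.
Repeated squaring: 75^2≡64, 75^4≡29, 75^8≡11, 75^16≡38 (mod 83).
75^21 = 75^(16+4+1) ≡ 65 (mod 83).
Check: 65² = 4225 ≡ 75 (mod 83). The two roots are 18 and 65.

18, 65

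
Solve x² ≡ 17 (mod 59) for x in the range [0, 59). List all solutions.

Since 59 ≡ 3 (mod 4), a square root of 17 is 17^((59+1)/4) = 17^15 mod 59.
Repeated squaring: 17^2≡53, 17^4≡36, 17^8≡57 (mod 59).
17^15 = 17^(8+4+2+1) ≡ 28 (mod 59).
Check: 28² = 784 ≡ 17 (mod 59). The two roots are 28 and 31.

28, 31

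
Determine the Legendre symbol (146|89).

1

Euler's criterion: (146/89) ≡ 57^44 (mod 89).
57^2 ≡ 45 (mod 89)
57^4 ≡ 67 (mod 89)
57^8 ≡ 39 (mod 89)
57^16 ≡ 8 (mod 89)
57^32 ≡ 64 (mod 89)
57^44 = 57^(32+8+4) ≡ 1 (mod 89).
Result is 1, so (146/89) = 1.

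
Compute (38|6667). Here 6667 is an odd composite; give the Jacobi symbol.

1

Pull out 2: since 6667 ≡ 3 (mod 8), (2/6667) = -1.
Reciprocity: 19 ≡ 3 and 6667 ≡ 3 (mod 4), so (19/6667) = −(6667/19).
Reduce top mod 19: now compute (17/19).
Reciprocity: 17 ≡ 1 and 19 ≡ 3 (mod 4), so (17/19) = +(19/17).
Reduce top mod 17: now compute (2/17).
Pull out 2: since 17 ≡ 1 (mod 8), (2/17) = +1.
Reached (1/17) = 1. Collecting the sign flips along the way, the symbol is +1.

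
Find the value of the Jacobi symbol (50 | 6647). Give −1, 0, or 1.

Pull out 2: since 6647 ≡ 7 (mod 8), (2/6647) = +1.
Reciprocity: 25 ≡ 1 and 6647 ≡ 3 (mod 4), so (25/6647) = +(6647/25).
Reduce top mod 25: now compute (22/25).
Pull out 2: since 25 ≡ 1 (mod 8), (2/25) = +1.
Reciprocity: 11 ≡ 3 and 25 ≡ 1 (mod 4), so (11/25) = +(25/11).
Reduce top mod 11: now compute (3/11).
Reciprocity: 3 ≡ 3 and 11 ≡ 3 (mod 4), so (3/11) = −(11/3).
Reduce top mod 3: now compute (2/3).
Pull out 2: since 3 ≡ 3 (mod 8), (2/3) = -1.
Reached (1/3) = 1. Collecting the sign flips along the way, the symbol is +1.

1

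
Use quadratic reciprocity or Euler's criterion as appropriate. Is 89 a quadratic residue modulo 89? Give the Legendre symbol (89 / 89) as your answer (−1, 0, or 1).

0

First reduce: 89 ≡ 0 (mod 89).
Top reduces to 0: gcd > 1, so the symbol is 0.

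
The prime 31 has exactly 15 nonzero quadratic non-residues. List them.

3, 6, 11, 12, 13, 15, 17, 21, 22, 23, 24, 26, 27, 29, 30

Square k = 1,…,15 (k and 31−k give the same square):
1²=1, 2²=4, 3²=9, 4²=16, 5²=25, 6²≡5, 7²≡18, 8²≡2, 9²≡19, 10²≡7, 11²≡28, 12²≡20, 13²≡14, 14²≡10, 15²≡8 (mod 31).
The residues are {1, 2, 4, 5, 7, 8, 9, 10, 14, 16, 18, 19, 20, 25, 28}; the non-residues are the remaining 15 nonzero classes.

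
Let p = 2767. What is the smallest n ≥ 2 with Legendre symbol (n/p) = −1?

3

(2/2767) = +1, so 2 is a residue.
(3/2767) = −1, so 3 is the smallest positive non-residue mod 2767.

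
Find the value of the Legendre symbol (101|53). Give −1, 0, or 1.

-1

First reduce: 101 ≡ 48 (mod 53).
Pull out 2^4: since 53 ≡ 5 (mod 8), (2/53) = -1, so (2/53)^4 = +1.
Reciprocity: 3 ≡ 3 and 53 ≡ 1 (mod 4), so (3/53) = +(53/3).
Reduce top mod 3: now compute (2/3).
Pull out 2: since 3 ≡ 3 (mod 8), (2/3) = -1.
Reached (1/3) = 1. Collecting the sign flips along the way, the symbol is -1.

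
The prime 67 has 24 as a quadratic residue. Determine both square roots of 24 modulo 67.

Since 67 ≡ 3 (mod 4), a square root of 24 is 24^((67+1)/4) = 24^17 mod 67.
Repeated squaring: 24^2≡40, 24^4≡59, 24^8≡64, 24^16≡9 (mod 67).
24^17 = 24^(16+1) ≡ 15 (mod 67).
Check: 15² = 225 ≡ 24 (mod 67). The two roots are 15 and 52.

15, 52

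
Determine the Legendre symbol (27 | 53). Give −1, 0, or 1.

Reciprocity: 27 ≡ 3 and 53 ≡ 1 (mod 4), so (27/53) = +(53/27).
Reduce top mod 27: now compute (26/27).
Pull out 2: since 27 ≡ 3 (mod 8), (2/27) = -1.
Reciprocity: 13 ≡ 1 and 27 ≡ 3 (mod 4), so (13/27) = +(27/13).
Reduce top mod 13: now compute (1/13).
Reached (1/13) = 1. Collecting the sign flips along the way, the symbol is -1.

-1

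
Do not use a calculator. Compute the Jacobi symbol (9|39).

0

Reciprocity: 9 ≡ 1 and 39 ≡ 3 (mod 4), so (9/39) = +(39/9).
Reduce top mod 9: now compute (3/9).
Reciprocity: 3 ≡ 3 and 9 ≡ 1 (mod 4), so (3/9) = +(9/3).
Reduce top mod 3: now compute (0/3).
Top reduces to 0: gcd > 1, so the symbol is 0.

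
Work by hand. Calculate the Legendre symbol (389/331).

First reduce: 389 ≡ 58 (mod 331).
Pull out 2: since 331 ≡ 3 (mod 8), (2/331) = -1.
Reciprocity: 29 ≡ 1 and 331 ≡ 3 (mod 4), so (29/331) = +(331/29).
Reduce top mod 29: now compute (12/29).
Pull out 2^2: since 29 ≡ 5 (mod 8), (2/29) = -1, so (2/29)^2 = +1.
Reciprocity: 3 ≡ 3 and 29 ≡ 1 (mod 4), so (3/29) = +(29/3).
Reduce top mod 3: now compute (2/3).
Pull out 2: since 3 ≡ 3 (mod 8), (2/3) = -1.
Reached (1/3) = 1. Collecting the sign flips along the way, the symbol is +1.

1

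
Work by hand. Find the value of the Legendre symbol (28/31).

Pull out 2^2: since 31 ≡ 7 (mod 8), (2/31) = +1, so (2/31)^2 = +1.
Reciprocity: 7 ≡ 3 and 31 ≡ 3 (mod 4), so (7/31) = −(31/7).
Reduce top mod 7: now compute (3/7).
Reciprocity: 3 ≡ 3 and 7 ≡ 3 (mod 4), so (3/7) = −(7/3).
Reduce top mod 3: now compute (1/3).
Reached (1/3) = 1. Collecting the sign flips along the way, the symbol is +1.

1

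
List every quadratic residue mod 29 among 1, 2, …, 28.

Square k = 1,…,14 (k and 29−k give the same square):
1²=1, 2²=4, 3²=9, 4²=16, 5²=25, 6²≡7, 7²≡20, 8²≡6, 9²≡23, 10²≡13, 11²≡5, 12²≡28, 13²≡24, 14²≡22 (mod 29).
So the quadratic residues mod 29 are {1, 4, 5, 6, 7, 9, 13, 16, 20, 22, 23, 24, 25, 28}.

1, 4, 5, 6, 7, 9, 13, 16, 20, 22, 23, 24, 25, 28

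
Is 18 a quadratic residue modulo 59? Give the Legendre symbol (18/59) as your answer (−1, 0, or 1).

-1

Pull out 2: since 59 ≡ 3 (mod 8), (2/59) = -1.
Reciprocity: 9 ≡ 1 and 59 ≡ 3 (mod 4), so (9/59) = +(59/9).
Reduce top mod 9: now compute (5/9).
Reciprocity: 5 ≡ 1 and 9 ≡ 1 (mod 4), so (5/9) = +(9/5).
Reduce top mod 5: now compute (4/5).
Pull out 2^2: since 5 ≡ 5 (mod 8), (2/5) = -1, so (2/5)^2 = +1.
Reached (1/5) = 1. Collecting the sign flips along the way, the symbol is -1.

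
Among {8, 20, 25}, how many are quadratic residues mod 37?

(8/37) = -1 → non-residue.
(20/37) = -1 → non-residue.
(25/37) = +1 → QR.
Total quadratic residues among the 3: 1.

1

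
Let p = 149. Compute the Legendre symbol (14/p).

-1

Pull out 2: since 149 ≡ 5 (mod 8), (2/149) = -1.
Reciprocity: 7 ≡ 3 and 149 ≡ 1 (mod 4), so (7/149) = +(149/7).
Reduce top mod 7: now compute (2/7).
Pull out 2: since 7 ≡ 7 (mod 8), (2/7) = +1.
Reached (1/7) = 1. Collecting the sign flips along the way, the symbol is -1.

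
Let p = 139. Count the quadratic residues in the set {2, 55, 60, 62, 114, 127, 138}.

(2/139) = -1 → non-residue.
(55/139) = +1 → QR.
(60/139) = -1 → non-residue.
(62/139) = -1 → non-residue.
(114/139) = -1 → non-residue.
(127/139) = +1 → QR.
(138/139) = -1 → non-residue.
Total quadratic residues among the 7: 2.

2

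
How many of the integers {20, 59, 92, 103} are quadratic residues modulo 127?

(20/127) = -1 → non-residue.
(59/127) = -1 → non-residue.
(92/127) = -1 → non-residue.
(103/127) = +1 → QR.
Total quadratic residues among the 4: 1.

1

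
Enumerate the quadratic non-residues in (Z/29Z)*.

Square k = 1,…,14 (k and 29−k give the same square):
1²=1, 2²=4, 3²=9, 4²=16, 5²=25, 6²≡7, 7²≡20, 8²≡6, 9²≡23, 10²≡13, 11²≡5, 12²≡28, 13²≡24, 14²≡22 (mod 29).
The residues are {1, 4, 5, 6, 7, 9, 13, 16, 20, 22, 23, 24, 25, 28}; the non-residues are the remaining 14 nonzero classes.

2, 3, 8, 10, 11, 12, 14, 15, 17, 18, 19, 21, 26, 27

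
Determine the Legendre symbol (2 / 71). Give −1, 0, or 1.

1

Pull out 2: since 71 ≡ 7 (mod 8), (2/71) = +1.
Reached (1/71) = 1. Collecting the sign flips along the way, the symbol is +1.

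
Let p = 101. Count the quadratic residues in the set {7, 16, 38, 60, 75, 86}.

(7/101) = -1 → non-residue.
(16/101) = +1 → QR.
(38/101) = -1 → non-residue.
(60/101) = -1 → non-residue.
(75/101) = -1 → non-residue.
(86/101) = -1 → non-residue.
Total quadratic residues among the 6: 1.

1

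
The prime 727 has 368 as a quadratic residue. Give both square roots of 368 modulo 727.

323, 404

Since 727 ≡ 3 (mod 4), a square root of 368 is 368^((727+1)/4) = 368^182 mod 727.
Repeated squaring: 368^2≡202, 368^4≡92, 368^8≡467, 368^16≡716, 368^32≡121, 368^64≡101, 368^128≡23 (mod 727).
368^182 = 368^(128+32+16+4+2) ≡ 404 (mod 727).
Check: 404² = 163216 ≡ 368 (mod 727). The two roots are 323 and 404.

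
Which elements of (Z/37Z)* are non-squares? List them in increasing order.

2,5,6,8,13,14,15,17,18,19,20,22,23,24,29,31,32,35

Square k = 1,…,18 (k and 37−k give the same square):
1²=1, 2²=4, 3²=9, 4²=16, 5²=25, 6²=36, 7²≡12, 8²≡27, 9²≡7, 10²≡26, 11²≡10, 12²≡33, 13²≡21, 14²≡11, 15²≡3, 16²≡34, 17²≡30, 18²≡28 (mod 37).
The residues are {1, 3, 4, 7, 9, 10, 11, 12, 16, 21, 25, 26, 27, 28, 30, 33, 34, 36}; the non-residues are the remaining 18 nonzero classes.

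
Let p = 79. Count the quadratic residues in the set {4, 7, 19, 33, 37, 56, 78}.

2

(4/79) = +1 → QR.
(7/79) = -1 → non-residue.
(19/79) = +1 → QR.
(33/79) = -1 → non-residue.
(37/79) = -1 → non-residue.
(56/79) = -1 → non-residue.
(78/79) = -1 → non-residue.
Total quadratic residues among the 7: 2.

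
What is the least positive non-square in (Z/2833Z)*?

5

(2/2833) = +1, so 2 is a residue.
(3/2833) = +1, so 3 is a residue.
(4/2833) = +1, so 4 is a residue.
(5/2833) = −1, so 5 is the smallest positive non-residue mod 2833.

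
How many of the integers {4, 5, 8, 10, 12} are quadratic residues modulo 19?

(4/19) = +1 → QR.
(5/19) = +1 → QR.
(8/19) = -1 → non-residue.
(10/19) = -1 → non-residue.
(12/19) = -1 → non-residue.
Total quadratic residues among the 5: 2.

2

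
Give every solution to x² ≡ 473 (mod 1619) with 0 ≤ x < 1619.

752, 867

Since 1619 ≡ 3 (mod 4), a square root of 473 is 473^((1619+1)/4) = 473^405 mod 1619.
Repeated squaring: 473^2≡307, 473^4≡347, 473^8≡603, 473^16≡953, 473^32≡1569, 473^64≡881, 473^128≡660, 473^256≡89 (mod 1619).
473^405 = 473^(256+128+16+4+1) ≡ 867 (mod 1619).
Check: 867² = 751689 ≡ 473 (mod 1619). The two roots are 752 and 867.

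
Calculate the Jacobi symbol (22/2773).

-1

Pull out 2: since 2773 ≡ 5 (mod 8), (2/2773) = -1.
Reciprocity: 11 ≡ 3 and 2773 ≡ 1 (mod 4), so (11/2773) = +(2773/11).
Reduce top mod 11: now compute (1/11).
Reached (1/11) = 1. Collecting the sign flips along the way, the symbol is -1.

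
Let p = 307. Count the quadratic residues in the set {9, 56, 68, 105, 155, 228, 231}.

(9/307) = +1 → QR.
(56/307) = -1 → non-residue.
(68/307) = +1 → QR.
(105/307) = +1 → QR.
(155/307) = +1 → QR.
(228/307) = -1 → non-residue.
(231/307) = -1 → non-residue.
Total quadratic residues among the 7: 4.

4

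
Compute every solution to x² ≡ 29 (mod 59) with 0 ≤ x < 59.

Since 59 ≡ 3 (mod 4), a square root of 29 is 29^((59+1)/4) = 29^15 mod 59.
Repeated squaring: 29^2≡15, 29^4≡48, 29^8≡3 (mod 59).
29^15 = 29^(8+4+2+1) ≡ 41 (mod 59).
Check: 41² = 1681 ≡ 29 (mod 59). The two roots are 18 and 41.

18, 41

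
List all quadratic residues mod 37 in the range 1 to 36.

Square k = 1,…,18 (k and 37−k give the same square):
1²=1, 2²=4, 3²=9, 4²=16, 5²=25, 6²=36, 7²≡12, 8²≡27, 9²≡7, 10²≡26, 11²≡10, 12²≡33, 13²≡21, 14²≡11, 15²≡3, 16²≡34, 17²≡30, 18²≡28 (mod 37).
So the quadratic residues mod 37 are {1, 3, 4, 7, 9, 10, 11, 12, 16, 21, 25, 26, 27, 28, 30, 33, 34, 36}.

1,3,4,7,9,10,11,12,16,21,25,26,27,28,30,33,34,36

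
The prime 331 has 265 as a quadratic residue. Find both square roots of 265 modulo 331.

152, 179

Since 331 ≡ 3 (mod 4), a square root of 265 is 265^((331+1)/4) = 265^83 mod 331.
Repeated squaring: 265^2≡53, 265^4≡161, 265^8≡103, 265^16≡17, 265^32≡289, 265^64≡109 (mod 331).
265^83 = 265^(64+16+2+1) ≡ 179 (mod 331).
Check: 179² = 32041 ≡ 265 (mod 331). The two roots are 152 and 179.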